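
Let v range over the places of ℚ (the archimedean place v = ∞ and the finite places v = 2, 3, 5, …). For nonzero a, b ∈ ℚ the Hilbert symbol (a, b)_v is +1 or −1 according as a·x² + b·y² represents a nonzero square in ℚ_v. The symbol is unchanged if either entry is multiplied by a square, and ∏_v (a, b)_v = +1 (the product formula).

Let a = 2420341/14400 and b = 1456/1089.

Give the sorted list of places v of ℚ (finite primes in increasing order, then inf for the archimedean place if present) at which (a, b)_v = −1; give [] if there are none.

(a, b) ≡ (1309, 91) mod (ℚ^×)²; places V = {2, 3, 5, 7, 11, 13, 17, 43, ∞}.
(a,b)_11: α=1, u≡9; β=-2, v≡9 (mod 11); (9|11)=+1, (9|11)=+1; sign (−1)^0·+1^-2·+1^1 = +1.
(a,b)_∞: sgn(1309)=+, sgn(91)=+, so +1.
(a,b)_13: α=0, u≡3; β=1, v≡6 (mod 13); (3|13)=+1, (6|13)=-1; sign (−1)^0·+1^1·-1^0 = +1.
(a,b)_7: α=1, u≡5; β=1, v≡3 (mod 7); (5|7)=-1, (3|7)=-1; sign (−1)^1·-1^1·-1^1 = -1.
(a,b)_43: α=2, u≡22; β=0, v≡18 (mod 43); (22|43)=-1, (18|43)=-1; sign (−1)^0·-1^0·-1^2 = +1.
(a,b)_3: α=-2, u≡1; β=-2, v≡1 (mod 3); (1|3)=+1, (1|3)=+1; sign (−1)^0·+1^-2·+1^-2 = +1.
(a,b)_17: α=1, u≡15; β=0, v≡11 (mod 17); (15|17)=+1, (11|17)=-1; sign (−1)^0·+1^0·-1^1 = -1.
(a,b)_2: α=-6, β=4; u≡5, v≡3 (mod 8); ε(u)ε(v)=0·1, αω(v)=-6·1, βω(u)=4·1; sum ≡ 0  ⇒  +1.
(a,b)_5: α=-2, u≡1; β=0, v≡4 (mod 5); (1|5)=+1, (4|5)=+1; sign (−1)^0·+1^0·+1^-2 = +1.
Ram(1309, 91) = {7, 17}; no ℚ_7-point on the conic.

[7, 17]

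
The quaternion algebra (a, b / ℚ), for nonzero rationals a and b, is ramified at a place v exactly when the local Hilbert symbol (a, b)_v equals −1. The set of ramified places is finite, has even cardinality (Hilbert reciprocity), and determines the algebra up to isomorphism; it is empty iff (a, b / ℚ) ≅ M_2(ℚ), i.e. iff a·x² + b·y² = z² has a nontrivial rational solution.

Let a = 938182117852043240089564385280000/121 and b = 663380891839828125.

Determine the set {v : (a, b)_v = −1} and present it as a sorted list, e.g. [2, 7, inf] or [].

[2, 13, 19, 23]

Mod squares: a ≡ 673322, b ≡ 31349. Check v ∈ {∞, 2, 3, 5, 7, 11, 13, 19, 23, 29, 47}.
v=2: v_2(a)=15, v_2(b)=0; units ≡ 5, 5 (mod 8); ε·ε+αω+βω = 0·0+15·1+0·1 ≡ 1  ⇒  (a,b)_2 = -1.
v=7: a=7^2·(≡6), b=7^0·(≡5) mod 7; (6|7)=-1, (5|7)=-1; (−1)^{2·0·3}·(-1)^0·(-1)^2 = +1.
v=11: a=11^-2·(≡4), b=11^0·(≡7) mod 11; (4|11)=+1, (7|11)=-1; (−1)^{-2·0·5}·(+1)^0·(-1)^-2 = +1.
v=23: a=23^2·(≡21), b=23^1·(≡2) mod 23; (21|23)=-1, (2|23)=+1; (−1)^{2·1·11}·(-1)^1·(+1)^2 = -1.
v=13: a=13^3·(≡11), b=13^0·(≡2) mod 13; (11|13)=-1, (2|13)=-1; (−1)^{3·0·6}·(-1)^0·(-1)^3 = -1.
v=19: a=19^1·(≡8), b=19^0·(≡10) mod 19; (8|19)=-1, (10|19)=-1; (−1)^{1·0·9}·(-1)^0·(-1)^1 = -1.
v=29: a=29^5·(≡17), b=29^3·(≡26) mod 29; (17|29)=-1, (26|29)=-1; (−1)^{5·3·14}·(-1)^3·(-1)^5 = +1.
v=3: a=3^2·(≡2), b=3^6·(≡2) mod 3; (2|3)=-1, (2|3)=-1; (−1)^{2·6·1}·(-1)^6·(-1)^2 = +1.
v=5: a=5^4·(≡3), b=5^6·(≡4) mod 5; (3|5)=-1, (4|5)=+1; (−1)^{4·6·2}·(-1)^6·(+1)^4 = +1.
v=47: a=47^5·(≡26), b=47^3·(≡21) mod 47; (26|47)=-1, (21|47)=+1; (−1)^{5·3·23}·(-1)^3·(+1)^5 = +1.
v=∞: 673322 > 0 and 31349 > 0  ⇒  (a,b)_∞ = +1.
|Ram(673322, 31349)| = 4, even; anisotropic at {2, 13, 19, 23}.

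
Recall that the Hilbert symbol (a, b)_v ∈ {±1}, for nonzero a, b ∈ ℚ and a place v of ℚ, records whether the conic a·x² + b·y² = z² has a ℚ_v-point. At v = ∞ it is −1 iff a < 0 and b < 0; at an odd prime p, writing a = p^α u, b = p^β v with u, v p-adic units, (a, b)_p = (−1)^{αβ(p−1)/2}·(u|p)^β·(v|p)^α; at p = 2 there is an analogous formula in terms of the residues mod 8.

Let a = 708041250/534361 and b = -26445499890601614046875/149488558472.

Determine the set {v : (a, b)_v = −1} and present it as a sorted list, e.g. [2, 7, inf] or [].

(a, b) ≡ (1554, -518) mod (ℚ^×)²; places V = {2, 3, 5, 7, 11, 17, 37, 43, ∞}.
(a,b)_7: α=1, u≡5; β=1, v≡6 (mod 7); (5|7)=-1, (6|7)=-1; sign (−1)^1·-1^1·-1^1 = -1.
(a,b)_2: α=1, β=-3; u≡1, v≡5 (mod 8); ε(u)ε(v)=0·0, αω(v)=1·1, βω(u)=-3·0; sum ≡ 1  ⇒  -1.
(a,b)_5: α=4, u≡1; β=6, v≡3 (mod 5); (1|5)=+1, (3|5)=-1; sign (−1)^0·+1^6·-1^4 = +1.
(a,b)_37: α=1, u≡5; β=5, v≡5 (mod 37); (5|37)=-1, (5|37)=-1; sign (−1)^0·-1^5·-1^1 = +1.
(a,b)_∞: sgn(1554)=+, sgn(-518)=−, so +1.
(a,b)_11: α=0, u≡5; β=-2, v≡7 (mod 11); (5|11)=+1, (7|11)=-1; sign (−1)^0·+1^-2·-1^0 = +1.
(a,b)_43: α=-2, u≡23; β=-2, v≡10 (mod 43); (23|43)=+1, (10|43)=+1; sign (−1)^0·+1^-2·+1^-2 = +1.
(a,b)_17: α=-2, u≡3; β=-4, v≡2 (mod 17); (3|17)=-1, (2|17)=+1; sign (−1)^0·-1^-4·+1^-2 = +1.
(a,b)_3: α=7, u≡2; β=20, v≡1 (mod 3); (2|3)=-1, (1|3)=+1; sign (−1)^0·-1^20·+1^7 = +1.
(1554, -518 / ℚ) ramifies at {2, 7}: a division algebra.

[2, 7]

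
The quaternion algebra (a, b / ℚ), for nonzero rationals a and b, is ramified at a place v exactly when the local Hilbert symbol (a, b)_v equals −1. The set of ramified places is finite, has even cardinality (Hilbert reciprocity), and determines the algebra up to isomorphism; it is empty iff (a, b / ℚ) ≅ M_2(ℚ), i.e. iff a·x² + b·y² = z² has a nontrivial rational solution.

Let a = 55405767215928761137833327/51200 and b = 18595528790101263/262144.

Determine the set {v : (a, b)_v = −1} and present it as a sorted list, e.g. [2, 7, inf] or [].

(a, b) ≡ (13566, 5423) mod (ℚ^×)²; places V = {2, 3, 5, 7, 11, 13, 17, 19, 29, ∞}.
(a,b)_13: α=2, u≡2; β=2, v≡5 (mod 13); (2|13)=-1, (5|13)=-1; sign (−1)^0·-1^2·-1^2 = +1.
(a,b)_17: α=5, u≡15; β=3, v≡4 (mod 17); (15|17)=+1, (4|17)=+1; sign (−1)^0·+1^3·+1^5 = +1.
(a,b)_11: α=2, u≡3; β=1, v≡5 (mod 11); (3|11)=+1, (5|11)=+1; sign (−1)^0·+1^1·+1^2 = +1.
(a,b)_2: α=-11, β=-18; u≡7, v≡7 (mod 8); ε(u)ε(v)=1·1, αω(v)=-11·0, βω(u)=-18·0; sum ≡ 1  ⇒  -1.
(a,b)_7: α=5, u≡5; β=4, v≡6 (mod 7); (5|7)=-1, (6|7)=-1; sign (−1)^0·-1^4·-1^5 = -1.
(a,b)_29: α=2, u≡25; β=1, v≡20 (mod 29); (25|29)=+1, (20|29)=+1; sign (−1)^0·+1^1·+1^2 = +1.
(a,b)_3: α=9, u≡1; β=4, v≡2 (mod 3); (1|3)=+1, (2|3)=-1; sign (−1)^0·+1^4·-1^9 = -1.
(a,b)_5: α=-2, u≡4; β=0, v≡2 (mod 5); (4|5)=+1, (2|5)=-1; sign (−1)^0·+1^0·-1^-2 = +1.
(a,b)_19: α=3, u≡7; β=2, v≡2 (mod 19); (7|19)=+1, (2|19)=-1; sign (−1)^0·+1^2·-1^3 = -1.
(a,b)_∞: sgn(13566)=+, sgn(5423)=+, so +1.
(13566, 5423 / ℚ) ramifies at {2, 3, 7, 19}: a division algebra.

[2, 3, 7, 19]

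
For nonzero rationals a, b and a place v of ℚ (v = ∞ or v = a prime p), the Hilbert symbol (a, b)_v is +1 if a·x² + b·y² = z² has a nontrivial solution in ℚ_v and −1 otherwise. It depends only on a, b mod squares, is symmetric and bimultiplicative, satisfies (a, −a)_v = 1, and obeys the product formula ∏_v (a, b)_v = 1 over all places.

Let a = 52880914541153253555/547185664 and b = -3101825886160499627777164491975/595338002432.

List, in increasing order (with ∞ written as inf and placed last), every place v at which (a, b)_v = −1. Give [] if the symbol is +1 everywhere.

(a, b) ≡ (1155, -5423) mod (ℚ^×)²; places V = {2, 3, 5, 7, 11, 13, 17, 19, 29, 43, ∞}.
(a,b)_7: α=5, u≡4; β=8, v≡2 (mod 7); (4|7)=+1, (2|7)=+1; sign (−1)^0·+1^8·+1^5 = +1.
(a,b)_∞: sgn(1155)=+, sgn(-5423)=−, so +1.
(a,b)_13: α=4, u≡8; β=4, v≡7 (mod 13); (8|13)=-1, (7|13)=-1; sign (−1)^0·-1^4·-1^4 = +1.
(a,b)_19: α=0, u≡15; β=2, v≡17 (mod 19); (15|19)=-1, (17|19)=+1; sign (−1)^0·-1^2·+1^0 = +1.
(a,b)_29: α=2, u≡1; β=3, v≡25 (mod 29); (1|29)=+1, (25|29)=+1; sign (−1)^0·+1^3·+1^2 = +1.
(a,b)_43: α=-2, u≡20; β=-2, v≡38 (mod 43); (20|43)=-1, (38|43)=+1; sign (−1)^0·-1^-2·+1^-2 = +1.
(a,b)_2: α=-10, β=-16; u≡3, v≡1 (mod 8); ε(u)ε(v)=1·0, αω(v)=-10·0, βω(u)=-16·1; sum ≡ 0  ⇒  +1.
(a,b)_3: α=9, u≡1; β=12, v≡1 (mod 3); (1|3)=+1, (1|3)=+1; sign (−1)^0·+1^12·+1^9 = +1.
(a,b)_11: α=3, u≡2; β=5, v≡8 (mod 11); (2|11)=-1, (8|11)=-1; sign (−1)^1·-1^5·-1^3 = -1.
(a,b)_17: α=-2, u≡13; β=-3, v≡16 (mod 17); (13|17)=+1, (16|17)=+1; sign (−1)^0·+1^-3·+1^-2 = +1.
(a,b)_5: α=1, u≡4; β=2, v≡3 (mod 5); (4|5)=+1, (3|5)=-1; sign (−1)^0·+1^2·-1^1 = -1.
|Ram(1155, -5423)| = 2, even; anisotropic at {5, 11}.

[5, 11]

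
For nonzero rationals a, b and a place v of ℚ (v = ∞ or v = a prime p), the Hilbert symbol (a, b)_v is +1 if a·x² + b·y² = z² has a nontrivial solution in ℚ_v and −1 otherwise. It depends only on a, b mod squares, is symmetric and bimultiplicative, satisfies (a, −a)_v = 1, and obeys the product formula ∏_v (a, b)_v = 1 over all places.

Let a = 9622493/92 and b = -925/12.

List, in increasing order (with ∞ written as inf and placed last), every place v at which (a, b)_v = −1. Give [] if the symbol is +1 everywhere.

(a, b) ≡ (230299, -111) mod (ℚ^×)²; places V = {2, 3, 5, 17, 19, 23, 31, 37, ∞}.
(a,b)_∞: sgn(230299)=+, sgn(-111)=−, so +1.
(a,b)_2: α=-2, β=-2; u≡3, v≡1 (mod 8); ε(u)ε(v)=1·0, αω(v)=-2·0, βω(u)=-2·1; sum ≡ 0  ⇒  +1.
(a,b)_37: α=0, u≡9; β=1, v≡1 (mod 37); (9|37)=+1, (1|37)=+1; sign (−1)^0·+1^1·+1^0 = +1.
(a,b)_19: α=1, u≡12; β=0, v≡10 (mod 19); (12|19)=-1, (10|19)=-1; sign (−1)^0·-1^0·-1^1 = -1.
(a,b)_23: α=-1, u≡13; β=0, v≡13 (mod 23); (13|23)=+1, (13|23)=+1; sign (−1)^0·+1^0·+1^-1 = +1.
(a,b)_5: α=0, u≡4; β=2, v≡4 (mod 5); (4|5)=+1, (4|5)=+1; sign (−1)^0·+1^2·+1^0 = +1.
(a,b)_17: α=1, u≡2; β=0, v≡15 (mod 17); (2|17)=+1, (15|17)=+1; sign (−1)^0·+1^0·+1^1 = +1.
(a,b)_3: α=0, u≡1; β=-1, v≡2 (mod 3); (1|3)=+1, (2|3)=-1; sign (−1)^0·+1^-1·-1^0 = +1.
(a,b)_31: α=3, u≡18; β=0, v≡3 (mod 31); (18|31)=+1, (3|31)=-1; sign (−1)^0·+1^0·-1^3 = -1.
(230299, -111 / ℚ) ramifies at {19, 31}: a division algebra.

[19, 31]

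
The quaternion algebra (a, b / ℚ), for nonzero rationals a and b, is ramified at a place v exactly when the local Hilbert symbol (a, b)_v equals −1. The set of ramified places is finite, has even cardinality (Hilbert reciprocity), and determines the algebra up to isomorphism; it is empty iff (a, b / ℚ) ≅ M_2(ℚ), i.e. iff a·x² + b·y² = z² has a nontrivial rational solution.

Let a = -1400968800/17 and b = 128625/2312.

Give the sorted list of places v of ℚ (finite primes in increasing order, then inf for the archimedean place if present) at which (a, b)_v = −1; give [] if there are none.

[2, 17]

(a, b) ≡ (-374, 210) mod (ℚ^×)²; places V = {2, 3, 5, 7, 11, 17, 19, ∞}.
(a,b)_3: α=2, u≡1; β=1, v≡1 (mod 3); (1|3)=+1, (1|3)=+1; sign (−1)^0·+1^1·+1^2 = +1.
(a,b)_17: α=-1, u≡10; β=-2, v≡11 (mod 17); (10|17)=-1, (11|17)=-1; sign (−1)^0·-1^-2·-1^-1 = -1.
(a,b)_11: α=1, u≡10; β=0, v≡1 (mod 11); (10|11)=-1, (1|11)=+1; sign (−1)^0·-1^0·+1^1 = +1.
(a,b)_∞: sgn(-374)=−, sgn(210)=+, so +1.
(a,b)_19: α=2, u≡6; β=0, v≡4 (mod 19); (6|19)=+1, (4|19)=+1; sign (−1)^0·+1^0·+1^2 = +1.
(a,b)_2: α=5, β=-3; u≡5, v≡1 (mod 8); ε(u)ε(v)=0·0, αω(v)=5·0, βω(u)=-3·1; sum ≡ 1  ⇒  -1.
(a,b)_5: α=2, u≡4; β=3, v≡2 (mod 5); (4|5)=+1, (2|5)=-1; sign (−1)^0·+1^3·-1^2 = +1.
(a,b)_7: α=2, u≡2; β=3, v≡2 (mod 7); (2|7)=+1, (2|7)=+1; sign (−1)^0·+1^3·+1^2 = +1.
Ram(-374, 210) = {2, 17}; no ℚ_2-point on the conic.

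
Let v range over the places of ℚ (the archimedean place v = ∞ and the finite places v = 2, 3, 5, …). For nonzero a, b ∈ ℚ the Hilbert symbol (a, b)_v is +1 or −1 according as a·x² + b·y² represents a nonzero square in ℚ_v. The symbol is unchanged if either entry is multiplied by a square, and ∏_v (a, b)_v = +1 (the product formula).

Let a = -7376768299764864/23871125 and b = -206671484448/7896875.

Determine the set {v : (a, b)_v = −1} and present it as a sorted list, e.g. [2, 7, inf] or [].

(a, b) ≡ (-2730, -39270) mod (ℚ^×)²; places V = {2, 3, 5, 7, 11, 13, 17, 19, 23, 29, ∞}.
(a,b)_∞: sgn(-2730)=−, sgn(-39270)=−, so -1.
(a,b)_11: α=2, u≡4; β=1, v≡4 (mod 11); (4|11)=+1, (4|11)=+1; sign (−1)^0·+1^1·+1^2 = +1.
(a,b)_19: α=-2, u≡7; β=-2, v≡13 (mod 19); (7|19)=+1, (13|19)=-1; sign (−1)^0·+1^-2·-1^-2 = +1.
(a,b)_17: α=2, u≡10; β=1, v≡4 (mod 17); (10|17)=-1, (4|17)=+1; sign (−1)^0·-1^1·+1^2 = -1.
(a,b)_3: α=7, u≡2; β=5, v≡2 (mod 3); (2|3)=-1, (2|3)=-1; sign (−1)^1·-1^5·-1^7 = -1.
(a,b)_23: α=-2, u≡19; β=0, v≡15 (mod 23); (19|23)=-1, (15|23)=-1; sign (−1)^0·-1^0·-1^-2 = +1.
(a,b)_13: α=3, u≡7; β=2, v≡12 (mod 13); (7|13)=-1, (12|13)=+1; sign (−1)^0·-1^2·+1^3 = +1.
(a,b)_29: α=0, u≡4; β=2, v≡28 (mod 29); (4|29)=+1, (28|29)=+1; sign (−1)^0·+1^2·+1^0 = +1.
(a,b)_7: α=3, u≡2; β=-1, v≡1 (mod 7); (2|7)=+1, (1|7)=+1; sign (−1)^1·+1^-1·+1^3 = -1.
(a,b)_2: α=7, β=5; u≡3, v≡5 (mod 8); ε(u)ε(v)=1·0, αω(v)=7·1, βω(u)=5·1; sum ≡ 0  ⇒  +1.
(a,b)_5: α=-3, u≡4; β=-5, v≡1 (mod 5); (4|5)=+1, (1|5)=+1; sign (−1)^0·+1^-5·+1^-3 = +1.
Ram(-2730, -39270) = {3, 7, 17, ∞}; no ℚ_3-point on the conic.

[3, 7, 17, inf]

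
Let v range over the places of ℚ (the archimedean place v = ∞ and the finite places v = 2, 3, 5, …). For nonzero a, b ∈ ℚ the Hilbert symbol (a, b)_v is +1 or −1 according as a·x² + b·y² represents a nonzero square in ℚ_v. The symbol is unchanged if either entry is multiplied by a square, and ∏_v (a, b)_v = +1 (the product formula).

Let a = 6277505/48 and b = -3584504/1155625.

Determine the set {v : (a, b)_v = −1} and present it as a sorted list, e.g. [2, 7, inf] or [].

Mod squares: a ≡ 111435, b ≡ -14. Check v ∈ {∞, 2, 3, 5, 7, 11, 13, 17, 19, 23, 43}.
v=17: a=17^1·(≡3), b=17^0·(≡3) mod 17; (3|17)=-1, (3|17)=-1; (−1)^{1·0·8}·(-1)^0·(-1)^1 = -1.
v=43: a=43^0·(≡30), b=43^-2·(≡27) mod 43; (30|43)=-1, (27|43)=-1; (−1)^{0·-2·21}·(-1)^-2·(-1)^0 = +1.
v=11: a=11^0·(≡9), b=11^2·(≡6) mod 11; (9|11)=+1, (6|11)=-1; (−1)^{0·2·5}·(+1)^2·(-1)^0 = +1.
v=13: a=13^2·(≡12), b=13^0·(≡4) mod 13; (12|13)=+1, (4|13)=+1; (−1)^{2·0·6}·(+1)^0·(+1)^2 = +1.
v=2: v_2(a)=-4, v_2(b)=3; units ≡ 3, 1 (mod 8); ε·ε+αω+βω = 1·0+-4·0+3·1 ≡ 1  ⇒  (a,b)_2 = -1.
v=5: a=5^1·(≡2), b=5^-4·(≡4) mod 5; (2|5)=-1, (4|5)=+1; (−1)^{1·-4·2}·(-1)^-4·(+1)^1 = +1.
v=∞: 111435 > 0 and -14 < 0  ⇒  (a,b)_∞ = +1.
v=3: a=3^-1·(≡2), b=3^0·(≡1) mod 3; (2|3)=-1, (1|3)=+1; (−1)^{-1·0·1}·(-1)^0·(+1)^-1 = +1.
v=7: a=7^0·(≡4), b=7^1·(≡3) mod 7; (4|7)=+1, (3|7)=-1; (−1)^{0·1·3}·(+1)^1·(-1)^0 = +1.
v=23: a=23^1·(≡20), b=23^2·(≡6) mod 23; (20|23)=-1, (6|23)=+1; (−1)^{1·2·11}·(-1)^2·(+1)^1 = +1.
v=19: a=19^1·(≡8), b=19^0·(≡16) mod 19; (8|19)=-1, (16|19)=+1; (−1)^{1·0·9}·(-1)^0·(+1)^1 = +1.
|Ram(111435, -14)| = 2, even; anisotropic at {2, 17}.

[2, 17]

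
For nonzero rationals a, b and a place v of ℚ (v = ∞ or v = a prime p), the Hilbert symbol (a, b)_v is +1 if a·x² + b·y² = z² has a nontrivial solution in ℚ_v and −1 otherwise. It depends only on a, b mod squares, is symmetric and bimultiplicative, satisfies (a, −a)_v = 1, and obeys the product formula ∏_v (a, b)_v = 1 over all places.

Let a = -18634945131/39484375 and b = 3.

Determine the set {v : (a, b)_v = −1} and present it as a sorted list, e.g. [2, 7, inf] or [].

Mod squares: a ≡ -5117, b ≡ 3. Check v ∈ {∞, 2, 3, 5, 7, 11, 17, 19, 43}.
v=3: a=3^6·(≡1), b=3^1·(≡1) mod 3; (1|3)=+1, (1|3)=+1; (−1)^{6·1·1}·(+1)^1·(+1)^6 = +1.
v=5: a=5^-6·(≡2), b=5^0·(≡3) mod 5; (2|5)=-1, (3|5)=-1; (−1)^{-6·0·2}·(-1)^0·(-1)^-6 = +1.
v=43: a=43^1·(≡14), b=43^0·(≡3) mod 43; (14|43)=+1, (3|43)=-1; (−1)^{1·0·21}·(+1)^0·(-1)^1 = -1.
v=11: a=11^2·(≡3), b=11^0·(≡3) mod 11; (3|11)=+1, (3|11)=+1; (−1)^{2·0·5}·(+1)^0·(+1)^2 = +1.
v=19: a=19^-2·(≡2), b=19^0·(≡3) mod 19; (2|19)=-1, (3|19)=-1; (−1)^{-2·0·9}·(-1)^0·(-1)^-2 = +1.
v=2: v_2(a)=0, v_2(b)=0; units ≡ 3, 3 (mod 8); ε·ε+αω+βω = 1·1+0·1+0·1 ≡ 1  ⇒  (a,b)_2 = -1.
v=17: a=17^3·(≡14), b=17^0·(≡3) mod 17; (14|17)=-1, (3|17)=-1; (−1)^{3·0·8}·(-1)^0·(-1)^3 = -1.
v=∞: -5117 < 0 and 3 > 0  ⇒  (a,b)_∞ = +1.
v=7: a=7^-1·(≡4), b=7^0·(≡3) mod 7; (4|7)=+1, (3|7)=-1; (−1)^{-1·0·3}·(+1)^0·(-1)^-1 = -1.
Ram(-5117, 3) = {2, 7, 17, 43}; no ℚ_2-point on the conic.

[2, 7, 17, 43]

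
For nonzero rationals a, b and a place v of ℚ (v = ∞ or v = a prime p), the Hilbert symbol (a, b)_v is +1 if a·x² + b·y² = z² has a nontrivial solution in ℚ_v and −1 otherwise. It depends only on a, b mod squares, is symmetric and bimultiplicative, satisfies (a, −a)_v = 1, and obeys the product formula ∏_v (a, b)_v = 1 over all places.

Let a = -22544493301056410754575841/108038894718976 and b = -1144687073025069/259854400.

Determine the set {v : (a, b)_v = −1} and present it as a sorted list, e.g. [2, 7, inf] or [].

(a, b) ≡ (-161, -629) mod (ℚ^×)²; places V = {2, 3, 5, 7, 13, 17, 19, 23, 31, 37, ∞}.
(a,b)_2: α=-12, β=-6; u≡7, v≡3 (mod 8); ε(u)ε(v)=1·1, αω(v)=-12·1, βω(u)=-6·0; sum ≡ 1  ⇒  -1.
(a,b)_31: α=-4, u≡9; β=-2, v≡30 (mod 31); (9|31)=+1, (30|31)=-1; sign (−1)^0·+1^-2·-1^-4 = +1.
(a,b)_23: α=3, u≡1; β=2, v≡15 (mod 23); (1|23)=+1, (15|23)=-1; sign (−1)^0·+1^2·-1^3 = -1.
(a,b)_5: α=0, u≡4; β=-2, v≡1 (mod 5); (4|5)=+1, (1|5)=+1; sign (−1)^0·+1^-2·+1^0 = +1.
(a,b)_7: α=11, u≡5; β=6, v≡1 (mod 7); (5|7)=-1, (1|7)=+1; sign (−1)^0·-1^6·+1^11 = +1.
(a,b)_37: α=2, u≡8; β=1, v≡32 (mod 37); (8|37)=-1, (32|37)=-1; sign (−1)^0·-1^1·-1^2 = -1.
(a,b)_17: α=2, u≡16; β=1, v≡3 (mod 17); (16|17)=+1, (3|17)=-1; sign (−1)^0·+1^1·-1^2 = +1.
(a,b)_∞: sgn(-161)=−, sgn(-629)=−, so -1.
(a,b)_13: α=-4, u≡2; β=-2, v≡2 (mod 13); (2|13)=-1, (2|13)=-1; sign (−1)^0·-1^-2·-1^-4 = +1.
(a,b)_3: α=8, u≡1; β=4, v≡1 (mod 3); (1|3)=+1, (1|3)=+1; sign (−1)^0·+1^4·+1^8 = +1.
(a,b)_19: α=2, u≡13; β=2, v≡7 (mod 19); (13|19)=-1, (7|19)=+1; sign (−1)^0·-1^2·+1^2 = +1.
|Ram(-161, -629)| = 4, even; anisotropic at {2, 23, 37, ∞}.

[2, 23, 37, inf]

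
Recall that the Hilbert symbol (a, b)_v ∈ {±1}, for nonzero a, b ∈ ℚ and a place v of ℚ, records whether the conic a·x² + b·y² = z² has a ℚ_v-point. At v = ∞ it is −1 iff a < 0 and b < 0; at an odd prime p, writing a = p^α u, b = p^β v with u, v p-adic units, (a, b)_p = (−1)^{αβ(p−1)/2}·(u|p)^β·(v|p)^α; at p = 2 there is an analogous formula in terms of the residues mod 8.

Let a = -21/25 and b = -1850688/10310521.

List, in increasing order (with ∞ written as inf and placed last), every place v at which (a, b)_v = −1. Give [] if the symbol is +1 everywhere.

[2, inf]

(a, b) ≡ (-21, -357) mod (ℚ^×)²; places V = {2, 3, 5, 7, 13, 17, 19, ∞}.
(a,b)_7: α=1, u≡1; β=1, v≡5 (mod 7); (1|7)=+1, (5|7)=-1; sign (−1)^1·+1^1·-1^1 = +1.
(a,b)_5: α=-2, u≡4; β=0, v≡2 (mod 5); (4|5)=+1, (2|5)=-1; sign (−1)^0·+1^0·-1^-2 = +1.
(a,b)_17: α=0, u≡8; β=1, v≡1 (mod 17); (8|17)=+1, (1|17)=+1; sign (−1)^0·+1^1·+1^0 = +1.
(a,b)_∞: sgn(-21)=−, sgn(-357)=−, so -1.
(a,b)_13: α=0, u≡8; β=-4, v≡7 (mod 13); (8|13)=-1, (7|13)=-1; sign (−1)^0·-1^-4·-1^0 = +1.
(a,b)_2: α=0, β=6; u≡3, v≡3 (mod 8); ε(u)ε(v)=1·1, αω(v)=0·1, βω(u)=6·1; sum ≡ 1  ⇒  -1.
(a,b)_3: α=1, u≡2; β=5, v≡1 (mod 3); (2|3)=-1, (1|3)=+1; sign (−1)^1·-1^5·+1^1 = +1.
(a,b)_19: α=0, u≡6; β=-2, v≡16 (mod 19); (6|19)=+1, (16|19)=+1; sign (−1)^0·+1^-2·+1^0 = +1.
|Ram(-21, -357)| = 2, even; anisotropic at {2, ∞}.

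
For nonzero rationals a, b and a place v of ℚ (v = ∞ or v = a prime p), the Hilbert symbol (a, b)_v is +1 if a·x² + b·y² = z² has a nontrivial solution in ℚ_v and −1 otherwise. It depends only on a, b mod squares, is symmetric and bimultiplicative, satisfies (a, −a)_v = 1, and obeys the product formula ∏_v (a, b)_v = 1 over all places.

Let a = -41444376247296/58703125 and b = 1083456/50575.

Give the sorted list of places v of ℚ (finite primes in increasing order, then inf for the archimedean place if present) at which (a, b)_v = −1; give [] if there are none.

Mod squares: a ≡ -16523, b ≡ 1463. Check v ∈ {∞, 2, 3, 5, 7, 11, 13, 17, 19, 31, 41}.
v=19: a=19^2·(≡17), b=19^1·(≡11) mod 19; (17|19)=+1, (11|19)=+1; (−1)^{2·1·9}·(+1)^1·(+1)^2 = +1.
v=2: v_2(a)=10, v_2(b)=6; units ≡ 5, 7 (mod 8); ε·ε+αω+βω = 0·1+10·0+6·1 ≡ 0  ⇒  (a,b)_2 = +1.
v=3: a=3^6·(≡1), b=3^4·(≡2) mod 3; (1|3)=+1, (2|3)=-1; (−1)^{6·4·1}·(+1)^4·(-1)^6 = +1.
v=31: a=31^1·(≡19), b=31^0·(≡27) mod 31; (19|31)=+1, (27|31)=-1; (−1)^{1·0·15}·(+1)^0·(-1)^1 = -1.
v=∞: -16523 < 0 and 1463 > 0  ⇒  (a,b)_∞ = +1.
v=13: a=13^-1·(≡3), b=13^0·(≡2) mod 13; (3|13)=+1, (2|13)=-1; (−1)^{-1·0·6}·(+1)^0·(-1)^-1 = -1.
v=5: a=5^-6·(≡2), b=5^-2·(≡2) mod 5; (2|5)=-1, (2|5)=-1; (−1)^{-6·-2·2}·(-1)^-2·(-1)^-6 = +1.
v=17: a=17^-2·(≡15), b=17^-2·(≡16) mod 17; (15|17)=+1, (16|17)=+1; (−1)^{-2·-2·8}·(+1)^-2·(+1)^-2 = +1.
v=11: a=11^2·(≡10), b=11^1·(≡3) mod 11; (10|11)=-1, (3|11)=+1; (−1)^{2·1·5}·(-1)^1·(+1)^2 = -1.
v=41: a=41^1·(≡17), b=41^0·(≡7) mod 41; (17|41)=-1, (7|41)=-1; (−1)^{1·0·20}·(-1)^0·(-1)^1 = -1.
v=7: a=7^0·(≡4), b=7^-1·(≡3) mod 7; (4|7)=+1, (3|7)=-1; (−1)^{0·-1·3}·(+1)^-1·(-1)^0 = +1.
Ram(-16523, 1463) = {11, 13, 31, 41}; no ℚ_11-point on the conic.

[11, 13, 31, 41]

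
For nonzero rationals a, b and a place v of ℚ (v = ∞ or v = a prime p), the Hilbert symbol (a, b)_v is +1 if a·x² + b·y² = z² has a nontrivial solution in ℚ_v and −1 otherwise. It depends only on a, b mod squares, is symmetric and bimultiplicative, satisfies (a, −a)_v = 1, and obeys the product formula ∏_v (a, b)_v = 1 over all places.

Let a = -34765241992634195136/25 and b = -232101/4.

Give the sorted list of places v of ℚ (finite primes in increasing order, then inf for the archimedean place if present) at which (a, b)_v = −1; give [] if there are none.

[17, 23, 41, inf]

Mod squares: a ≡ -34891, b ≡ -25789. Check v ∈ {∞, 2, 3, 5, 17, 23, 37, 41}.
v=37: a=37^3·(≡5), b=37^1·(≡32) mod 37; (5|37)=-1, (32|37)=-1; (−1)^{3·1·18}·(-1)^1·(-1)^3 = +1.
v=2: v_2(a)=6, v_2(b)=-2; units ≡ 5, 3 (mod 8); ε·ε+αω+βω = 0·1+6·1+-2·1 ≡ 0  ⇒  (a,b)_2 = +1.
v=17: a=17^4·(≡14), b=17^1·(≡8) mod 17; (14|17)=-1, (8|17)=+1; (−1)^{4·1·8}·(-1)^1·(+1)^4 = -1.
v=∞: -34891 < 0 and -25789 < 0  ⇒  (a,b)_∞ = -1.
v=3: a=3^4·(≡2), b=3^2·(≡2) mod 3; (2|3)=-1, (2|3)=-1; (−1)^{4·2·1}·(-1)^2·(-1)^4 = +1.
v=5: a=5^-2·(≡4), b=5^0·(≡1) mod 5; (4|5)=+1, (1|5)=+1; (−1)^{-2·0·2}·(+1)^0·(+1)^-2 = +1.
v=41: a=41^3·(≡18), b=41^1·(≡30) mod 41; (18|41)=+1, (30|41)=-1; (−1)^{3·1·20}·(+1)^1·(-1)^3 = -1.
v=23: a=23^1·(≡13), b=23^0·(≡21) mod 23; (13|23)=+1, (21|23)=-1; (−1)^{1·0·11}·(+1)^0·(-1)^1 = -1.
|Ram(-34891, -25789)| = 4, even; anisotropic at {17, 23, 41, ∞}.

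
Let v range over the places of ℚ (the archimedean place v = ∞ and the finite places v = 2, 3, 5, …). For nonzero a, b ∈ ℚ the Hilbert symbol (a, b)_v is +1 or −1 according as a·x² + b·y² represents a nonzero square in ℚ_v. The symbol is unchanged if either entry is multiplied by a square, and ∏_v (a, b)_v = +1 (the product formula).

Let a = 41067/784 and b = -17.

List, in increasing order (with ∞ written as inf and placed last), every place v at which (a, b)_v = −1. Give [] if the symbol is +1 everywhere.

Mod squares: a ≡ 3, b ≡ -17. Check v ∈ {∞, 2, 3, 7, 13, 17}.
v=17: a=17^0·(≡6), b=17^1·(≡16) mod 17; (6|17)=-1, (16|17)=+1; (−1)^{0·1·8}·(-1)^1·(+1)^0 = -1.
v=∞: 3 > 0 and -17 < 0  ⇒  (a,b)_∞ = +1.
v=13: a=13^2·(≡12), b=13^0·(≡9) mod 13; (12|13)=+1, (9|13)=+1; (−1)^{2·0·6}·(+1)^0·(+1)^2 = +1.
v=3: a=3^5·(≡1), b=3^0·(≡1) mod 3; (1|3)=+1, (1|3)=+1; (−1)^{5·0·1}·(+1)^0·(+1)^5 = +1.
v=7: a=7^-2·(≡6), b=7^0·(≡4) mod 7; (6|7)=-1, (4|7)=+1; (−1)^{-2·0·3}·(-1)^0·(+1)^-2 = +1.
v=2: v_2(a)=-4, v_2(b)=0; units ≡ 3, 7 (mod 8); ε·ε+αω+βω = 1·1+-4·0+0·1 ≡ 1  ⇒  (a,b)_2 = -1.
|Ram(3, -17)| = 2, even; anisotropic at {2, 17}.

[2, 17]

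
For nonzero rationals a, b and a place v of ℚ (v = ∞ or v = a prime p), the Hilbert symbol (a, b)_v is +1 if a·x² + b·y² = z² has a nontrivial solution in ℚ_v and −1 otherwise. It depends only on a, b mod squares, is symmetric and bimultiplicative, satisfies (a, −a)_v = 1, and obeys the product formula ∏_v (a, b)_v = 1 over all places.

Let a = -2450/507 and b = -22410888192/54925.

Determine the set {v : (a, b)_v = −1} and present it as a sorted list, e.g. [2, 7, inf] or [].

(a, b) ≡ (-6, -29029) mod (ℚ^×)²; places V = {2, 3, 5, 7, 11, 13, 29, ∞}.
(a,b)_13: α=-2, u≡11; β=-3, v≡4 (mod 13); (11|13)=-1, (4|13)=+1; sign (−1)^0·-1^-3·+1^-2 = -1.
(a,b)_7: α=2, u≡2; β=1, v≡2 (mod 7); (2|7)=+1, (2|7)=+1; sign (−1)^0·+1^1·+1^2 = +1.
(a,b)_3: α=-1, u≡1; β=4, v≡2 (mod 3); (1|3)=+1, (2|3)=-1; sign (−1)^0·+1^4·-1^-1 = -1.
(a,b)_2: α=1, β=10; u≡5, v≡3 (mod 8); ε(u)ε(v)=0·1, αω(v)=1·1, βω(u)=10·1; sum ≡ 1  ⇒  -1.
(a,b)_11: α=0, u≡3; β=3, v≡1 (mod 11); (3|11)=+1, (1|11)=+1; sign (−1)^0·+1^3·+1^0 = +1.
(a,b)_29: α=0, u≡28; β=1, v≡3 (mod 29); (28|29)=+1, (3|29)=-1; sign (−1)^0·+1^1·-1^0 = +1.
(a,b)_∞: sgn(-6)=−, sgn(-29029)=−, so -1.
(a,b)_5: α=2, u≡1; β=-2, v≡4 (mod 5); (1|5)=+1, (4|5)=+1; sign (−1)^0·+1^-2·+1^2 = +1.
(-6, -29029 / ℚ) ramifies at {2, 3, 13, ∞}: a division algebra.

[2, 3, 13, inf]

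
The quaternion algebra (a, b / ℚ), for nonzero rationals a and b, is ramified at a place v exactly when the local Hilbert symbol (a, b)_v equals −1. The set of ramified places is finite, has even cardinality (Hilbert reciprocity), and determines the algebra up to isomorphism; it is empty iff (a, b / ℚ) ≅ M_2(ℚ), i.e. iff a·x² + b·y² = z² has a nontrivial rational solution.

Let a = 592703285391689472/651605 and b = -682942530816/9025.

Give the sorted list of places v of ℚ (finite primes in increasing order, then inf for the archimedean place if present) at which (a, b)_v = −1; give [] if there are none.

[2, 13]

Mod squares: a ≡ 715, b ≡ -21. Check v ∈ {∞, 2, 3, 5, 7, 11, 13, 17, 19}.
v=2: v_2(a)=8, v_2(b)=8; units ≡ 3, 3 (mod 8); ε·ε+αω+βω = 1·1+8·1+8·1 ≡ 1  ⇒  (a,b)_2 = -1.
v=19: a=19^-4·(≡10), b=19^-2·(≡9) mod 19; (10|19)=-1, (9|19)=+1; (−1)^{-4·-2·9}·(-1)^-2·(+1)^-4 = +1.
v=11: a=11^1·(≡10), b=11^0·(≡3) mod 11; (10|11)=-1, (3|11)=+1; (−1)^{1·0·5}·(-1)^0·(+1)^1 = +1.
v=17: a=17^6·(≡1), b=17^4·(≡16) mod 17; (1|17)=+1, (16|17)=+1; (−1)^{6·4·8}·(+1)^4·(+1)^6 = +1.
v=13: a=13^3·(≡1), b=13^2·(≡6) mod 13; (1|13)=+1, (6|13)=-1; (−1)^{3·2·6}·(+1)^2·(-1)^3 = -1.
v=7: a=7^2·(≡2), b=7^1·(≡1) mod 7; (2|7)=+1, (1|7)=+1; (−1)^{2·1·3}·(+1)^1·(+1)^2 = +1.
v=5: a=5^-1·(≡2), b=5^-2·(≡4) mod 5; (2|5)=-1, (4|5)=+1; (−1)^{-1·-2·2}·(-1)^-2·(+1)^-1 = +1.
v=3: a=3^4·(≡1), b=3^3·(≡2) mod 3; (1|3)=+1, (2|3)=-1; (−1)^{4·3·1}·(+1)^3·(-1)^4 = +1.
v=∞: 715 > 0 and -21 < 0  ⇒  (a,b)_∞ = +1.
Ram(715, -21) = {2, 13}; no ℚ_2-point on the conic.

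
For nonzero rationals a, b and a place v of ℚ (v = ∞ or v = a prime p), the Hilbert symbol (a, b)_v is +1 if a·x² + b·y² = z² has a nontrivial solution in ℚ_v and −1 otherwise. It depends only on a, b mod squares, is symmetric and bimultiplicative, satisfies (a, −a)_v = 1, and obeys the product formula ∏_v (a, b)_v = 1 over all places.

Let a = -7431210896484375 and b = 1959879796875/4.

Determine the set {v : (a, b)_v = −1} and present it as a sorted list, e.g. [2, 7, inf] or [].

[5, 7, 13, 17]

(a, b) ≡ (-255255, 187) mod (ℚ^×)²; places V = {2, 3, 5, 7, 11, 13, 17, ∞}.
(a,b)_13: α=3, u≡5; β=2, v≡8 (mod 13); (5|13)=-1, (8|13)=-1; sign (−1)^0·-1^2·-1^3 = -1.
(a,b)_17: α=1, u≡4; β=1, v≡7 (mod 17); (4|17)=+1, (7|17)=-1; sign (−1)^0·+1^1·-1^1 = -1.
(a,b)_11: α=1, u≡3; β=1, v≡6 (mod 11); (3|11)=+1, (6|11)=-1; sign (−1)^1·+1^1·-1^1 = +1.
(a,b)_7: α=3, u≡5; β=2, v≡5 (mod 7); (5|7)=-1, (5|7)=-1; sign (−1)^0·-1^2·-1^3 = -1.
(a,b)_2: α=0, β=-2; u≡1, v≡3 (mod 8); ε(u)ε(v)=0·1, αω(v)=0·1, βω(u)=-2·0; sum ≡ 0  ⇒  +1.
(a,b)_∞: sgn(-255255)=−, sgn(187)=+, so +1.
(a,b)_3: α=3, u≡1; β=4, v≡1 (mod 3); (1|3)=+1, (1|3)=+1; sign (−1)^0·+1^4·+1^3 = +1.
(a,b)_5: α=9, u≡1; β=6, v≡3 (mod 5); (1|5)=+1, (3|5)=-1; sign (−1)^0·+1^6·-1^9 = -1.
Ram(-255255, 187) = {5, 7, 13, 17}; no ℚ_5-point on the conic.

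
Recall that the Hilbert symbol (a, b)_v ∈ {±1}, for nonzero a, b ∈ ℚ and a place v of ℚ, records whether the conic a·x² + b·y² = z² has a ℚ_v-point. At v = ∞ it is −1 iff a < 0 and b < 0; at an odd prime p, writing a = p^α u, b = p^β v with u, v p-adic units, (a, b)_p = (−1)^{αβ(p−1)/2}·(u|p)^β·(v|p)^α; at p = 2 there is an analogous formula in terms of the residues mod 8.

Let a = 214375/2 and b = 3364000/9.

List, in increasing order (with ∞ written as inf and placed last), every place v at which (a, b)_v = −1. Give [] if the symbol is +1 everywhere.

Mod squares: a ≡ 14, b ≡ 10. Check v ∈ {∞, 2, 3, 5, 7, 29}.
v=3: a=3^0·(≡2), b=3^-2·(≡1) mod 3; (2|3)=-1, (1|3)=+1; (−1)^{0·-2·1}·(-1)^-2·(+1)^0 = +1.
v=2: v_2(a)=-1, v_2(b)=5; units ≡ 7, 5 (mod 8); ε·ε+αω+βω = 1·0+-1·1+5·0 ≡ 1  ⇒  (a,b)_2 = -1.
v=5: a=5^4·(≡4), b=5^3·(≡3) mod 5; (4|5)=+1, (3|5)=-1; (−1)^{4·3·2}·(+1)^3·(-1)^4 = +1.
v=7: a=7^3·(≡1), b=7^0·(≡5) mod 7; (1|7)=+1, (5|7)=-1; (−1)^{3·0·3}·(+1)^0·(-1)^3 = -1.
v=∞: 14 > 0 and 10 > 0  ⇒  (a,b)_∞ = +1.
v=29: a=29^0·(≡18), b=29^2·(≡3) mod 29; (18|29)=-1, (3|29)=-1; (−1)^{0·2·14}·(-1)^2·(-1)^0 = +1.
Ram(14, 10) = {2, 7}; no ℚ_2-point on the conic.

[2, 7]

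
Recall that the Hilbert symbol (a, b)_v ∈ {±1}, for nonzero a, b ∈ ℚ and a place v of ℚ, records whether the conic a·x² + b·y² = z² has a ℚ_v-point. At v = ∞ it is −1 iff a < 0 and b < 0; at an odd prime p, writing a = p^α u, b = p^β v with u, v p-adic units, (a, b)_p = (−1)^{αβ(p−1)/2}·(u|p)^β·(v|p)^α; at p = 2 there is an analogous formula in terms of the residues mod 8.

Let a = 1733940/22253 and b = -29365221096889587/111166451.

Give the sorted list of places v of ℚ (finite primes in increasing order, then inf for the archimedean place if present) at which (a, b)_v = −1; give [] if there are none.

[3, 5, 11, 19]

Mod squares: a ≡ 21945, b ≡ -57057. Check v ∈ {∞, 2, 3, 5, 7, 11, 13, 17, 19}.
v=5: a=5^1·(≡1), b=5^0·(≡3) mod 5; (1|5)=+1, (3|5)=-1; (−1)^{1·0·2}·(+1)^0·(-1)^1 = -1.
v=3: a=3^3·(≡1), b=3^3·(≡1) mod 3; (1|3)=+1, (1|3)=+1; (−1)^{3·3·1}·(+1)^3·(+1)^3 = -1.
v=∞: 21945 > 0 and -57057 < 0  ⇒  (a,b)_∞ = +1.
v=11: a=11^-1·(≡1), b=11^-3·(≡4) mod 11; (1|11)=+1, (4|11)=+1; (−1)^{-1·-3·5}·(+1)^-3·(+1)^-1 = -1.
v=7: a=7^-1·(≡5), b=7^1·(≡1) mod 7; (5|7)=-1, (1|7)=+1; (−1)^{-1·1·3}·(-1)^1·(+1)^-1 = +1.
v=13: a=13^2·(≡12), b=13^7·(≡2) mod 13; (12|13)=+1, (2|13)=-1; (−1)^{2·7·6}·(+1)^7·(-1)^2 = +1.
v=19: a=19^1·(≡15), b=19^5·(≡3) mod 19; (15|19)=-1, (3|19)=-1; (−1)^{1·5·9}·(-1)^5·(-1)^1 = -1.
v=17: a=17^-2·(≡16), b=17^-4·(≡10) mod 17; (16|17)=+1, (10|17)=-1; (−1)^{-2·-4·8}·(+1)^-4·(-1)^-2 = +1.
v=2: v_2(a)=2, v_2(b)=0; units ≡ 1, 7 (mod 8); ε·ε+αω+βω = 0·1+2·0+0·0 ≡ 0  ⇒  (a,b)_2 = +1.
Ram(21945, -57057) = {3, 5, 11, 19}; no ℚ_3-point on the conic.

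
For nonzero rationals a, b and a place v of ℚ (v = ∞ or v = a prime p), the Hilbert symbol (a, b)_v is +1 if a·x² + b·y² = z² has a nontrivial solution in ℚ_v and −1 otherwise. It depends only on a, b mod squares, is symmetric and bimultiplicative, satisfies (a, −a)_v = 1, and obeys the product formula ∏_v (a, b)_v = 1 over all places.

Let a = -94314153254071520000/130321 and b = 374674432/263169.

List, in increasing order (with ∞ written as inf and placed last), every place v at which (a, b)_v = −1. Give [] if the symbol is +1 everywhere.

(a, b) ≡ (-4403, 365893) mod (ℚ^×)²; places V = {2, 3, 5, 7, 11, 17, 19, 29, 31, 37, ∞}.
(a,b)_5: α=4, u≡3; β=0, v≡3 (mod 5); (3|5)=-1, (3|5)=-1; sign (−1)^0·-1^0·-1^4 = +1.
(a,b)_3: α=0, u≡1; β=-6, v≡1 (mod 3); (1|3)=+1, (1|3)=+1; sign (−1)^0·+1^-6·+1^0 = +1.
(a,b)_2: α=8, β=10; u≡5, v≡5 (mod 8); ε(u)ε(v)=0·0, αω(v)=8·1, βω(u)=10·1; sum ≡ 0  ⇒  +1.
(a,b)_19: α=-4, u≡6; β=-2, v≡8 (mod 19); (6|19)=+1, (8|19)=-1; sign (−1)^0·+1^-2·-1^-4 = +1.
(a,b)_∞: sgn(-4403)=−, sgn(365893)=+, so +1.
(a,b)_11: α=2, u≡10; β=1, v≡2 (mod 11); (10|11)=-1, (2|11)=-1; sign (−1)^0·-1^1·-1^2 = -1.
(a,b)_17: α=1, u≡4; β=0, v≡16 (mod 17); (4|17)=+1, (16|17)=+1; sign (−1)^0·+1^0·+1^1 = +1.
(a,b)_31: α=2, u≡6; β=1, v≡24 (mod 31); (6|31)=-1, (24|31)=-1; sign (−1)^0·-1^1·-1^2 = -1.
(a,b)_7: α=1, u≡1; β=0, v≡5 (mod 7); (1|7)=+1, (5|7)=-1; sign (−1)^0·+1^0·-1^1 = -1.
(a,b)_29: α=2, u≡1; β=1, v≡26 (mod 29); (1|29)=+1, (26|29)=-1; sign (−1)^0·+1^1·-1^2 = +1.
(a,b)_37: α=3, u≡24; β=1, v≡10 (mod 37); (24|37)=-1, (10|37)=+1; sign (−1)^0·-1^1·+1^3 = -1.
Ram(-4403, 365893) = {7, 11, 31, 37}; no ℚ_7-point on the conic.

[7, 11, 31, 37]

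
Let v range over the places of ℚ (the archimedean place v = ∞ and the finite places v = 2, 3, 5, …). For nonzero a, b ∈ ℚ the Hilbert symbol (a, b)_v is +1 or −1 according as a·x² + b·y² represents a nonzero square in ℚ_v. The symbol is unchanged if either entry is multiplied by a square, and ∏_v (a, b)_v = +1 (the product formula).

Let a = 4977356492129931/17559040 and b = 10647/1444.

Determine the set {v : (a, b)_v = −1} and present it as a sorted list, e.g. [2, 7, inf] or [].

Mod squares: a ≡ 170810, b ≡ 7. Check v ∈ {∞, 2, 3, 5, 7, 13, 17, 19, 29, 31}.
v=31: a=31^1·(≡15), b=31^0·(≡18) mod 31; (15|31)=-1, (18|31)=+1; (−1)^{1·0·15}·(-1)^0·(+1)^1 = +1.
v=3: a=3^4·(≡2), b=3^2·(≡1) mod 3; (2|3)=-1, (1|3)=+1; (−1)^{4·2·1}·(-1)^2·(+1)^4 = +1.
v=29: a=29^1·(≡11), b=29^0·(≡9) mod 29; (11|29)=-1, (9|29)=+1; (−1)^{1·0·14}·(-1)^0·(+1)^1 = +1.
v=5: a=5^-1·(≡2), b=5^0·(≡3) mod 5; (2|5)=-1, (3|5)=-1; (−1)^{-1·0·2}·(-1)^0·(-1)^-1 = -1.
v=13: a=13^6·(≡10), b=13^2·(≡11) mod 13; (10|13)=+1, (11|13)=-1; (−1)^{6·2·6}·(+1)^2·(-1)^6 = +1.
v=∞: 170810 > 0 and 7 > 0  ⇒  (a,b)_∞ = +1.
v=2: v_2(a)=-9, v_2(b)=-2; units ≡ 5, 7 (mod 8); ε·ε+αω+βω = 0·1+-9·0+-2·1 ≡ 0  ⇒  (a,b)_2 = +1.
v=17: a=17^2·(≡7), b=17^0·(≡12) mod 17; (7|17)=-1, (12|17)=-1; (−1)^{2·0·8}·(-1)^0·(-1)^2 = +1.
v=19: a=19^-3·(≡3), b=19^-2·(≡16) mod 19; (3|19)=-1, (16|19)=+1; (−1)^{-3·-2·9}·(-1)^-2·(+1)^-3 = +1.
v=7: a=7^2·(≡5), b=7^1·(≡1) mod 7; (5|7)=-1, (1|7)=+1; (−1)^{2·1·3}·(-1)^1·(+1)^2 = -1.
Ram(170810, 7) = {5, 7}; no ℚ_5-point on the conic.

[5, 7]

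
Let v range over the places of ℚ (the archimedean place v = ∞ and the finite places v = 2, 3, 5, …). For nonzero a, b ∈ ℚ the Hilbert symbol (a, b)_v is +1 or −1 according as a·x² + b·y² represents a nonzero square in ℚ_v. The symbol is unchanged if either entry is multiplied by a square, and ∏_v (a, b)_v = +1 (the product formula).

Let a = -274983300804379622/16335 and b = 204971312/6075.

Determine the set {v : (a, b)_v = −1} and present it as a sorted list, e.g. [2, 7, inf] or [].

[3, 13]

Mod squares: a ≡ -103530, b ≡ 4641. Check v ∈ {∞, 2, 3, 5, 7, 11, 13, 17, 29}.
v=∞: -103530 < 0 and 4641 > 0  ⇒  (a,b)_∞ = +1.
v=2: v_2(a)=1, v_2(b)=4; units ≡ 3, 1 (mod 8); ε·ε+αω+βω = 1·0+1·0+4·1 ≡ 0  ⇒  (a,b)_2 = +1.
v=5: a=5^-1·(≡4), b=5^-2·(≡4) mod 5; (4|5)=+1, (4|5)=+1; (−1)^{-1·-2·2}·(+1)^-2·(+1)^-1 = +1.
v=13: a=13^10·(≡6), b=13^3·(≡2) mod 13; (6|13)=-1, (2|13)=-1; (−1)^{10·3·6}·(-1)^3·(-1)^10 = -1.
v=11: a=11^-2·(≡6), b=11^0·(≡6) mod 11; (6|11)=-1, (6|11)=-1; (−1)^{-2·0·5}·(-1)^0·(-1)^-2 = +1.
v=17: a=17^3·(≡1), b=17^1·(≡15) mod 17; (1|17)=+1, (15|17)=+1; (−1)^{3·1·8}·(+1)^1·(+1)^3 = +1.
v=3: a=3^-3·(≡2), b=3^-5·(≡2) mod 3; (2|3)=-1, (2|3)=-1; (−1)^{-3·-5·1}·(-1)^-5·(-1)^-3 = -1.
v=29: a=29^1·(≡27), b=29^0·(≡13) mod 29; (27|29)=-1, (13|29)=+1; (−1)^{1·0·14}·(-1)^0·(+1)^1 = +1.
v=7: a=7^1·(≡4), b=7^3·(≡6) mod 7; (4|7)=+1, (6|7)=-1; (−1)^{1·3·3}·(+1)^3·(-1)^1 = +1.
|Ram(-103530, 4641)| = 2, even; anisotropic at {3, 13}.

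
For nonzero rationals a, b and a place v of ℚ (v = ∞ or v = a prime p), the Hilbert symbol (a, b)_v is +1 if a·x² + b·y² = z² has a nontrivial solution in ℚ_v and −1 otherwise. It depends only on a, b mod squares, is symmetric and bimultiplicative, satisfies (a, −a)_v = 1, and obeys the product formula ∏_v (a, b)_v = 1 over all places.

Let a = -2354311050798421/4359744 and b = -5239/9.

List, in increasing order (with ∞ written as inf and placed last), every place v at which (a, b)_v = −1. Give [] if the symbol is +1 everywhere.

Mod squares: a ≡ -589, b ≡ -31. Check v ∈ {∞, 2, 3, 11, 13, 19, 29, 31, 41}.
v=31: a=31^3·(≡6), b=31^1·(≡26) mod 31; (6|31)=-1, (26|31)=-1; (−1)^{3·1·15}·(-1)^1·(-1)^3 = -1.
v=29: a=29^-2·(≡9), b=29^0·(≡14) mod 29; (9|29)=+1, (14|29)=-1; (−1)^{-2·0·14}·(+1)^0·(-1)^-2 = +1.
v=13: a=13^2·(≡4), b=13^2·(≡11) mod 13; (4|13)=+1, (11|13)=-1; (−1)^{2·2·6}·(+1)^2·(-1)^2 = +1.
v=41: a=41^2·(≡15), b=41^0·(≡1) mod 41; (15|41)=-1, (1|41)=+1; (−1)^{2·0·20}·(-1)^0·(+1)^2 = +1.
v=19: a=19^1·(≡17), b=19^0·(≡9) mod 19; (17|19)=+1, (9|19)=+1; (−1)^{1·0·9}·(+1)^0·(+1)^1 = +1.
v=∞: -589 < 0 and -31 < 0  ⇒  (a,b)_∞ = -1.
v=11: a=11^4·(≡4), b=11^0·(≡7) mod 11; (4|11)=+1, (7|11)=-1; (−1)^{4·0·5}·(+1)^0·(-1)^4 = +1.
v=2: v_2(a)=-6, v_2(b)=0; units ≡ 3, 1 (mod 8); ε·ε+αω+βω = 1·0+-6·0+0·1 ≡ 0  ⇒  (a,b)_2 = +1.
v=3: a=3^-4·(≡2), b=3^-2·(≡2) mod 3; (2|3)=-1, (2|3)=-1; (−1)^{-4·-2·1}·(-1)^-2·(-1)^-4 = +1.
Ram(-589, -31) = {31, ∞}; no ℚ_31-point on the conic.

[31, inf]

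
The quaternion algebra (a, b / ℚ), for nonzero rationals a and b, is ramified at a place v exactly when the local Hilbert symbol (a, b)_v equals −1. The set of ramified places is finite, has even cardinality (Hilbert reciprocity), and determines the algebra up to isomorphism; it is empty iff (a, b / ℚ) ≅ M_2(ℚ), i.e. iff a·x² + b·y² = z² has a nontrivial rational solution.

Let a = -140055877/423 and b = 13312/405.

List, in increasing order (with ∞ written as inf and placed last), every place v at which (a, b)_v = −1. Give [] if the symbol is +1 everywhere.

[13, 17]

(a, b) ≡ (-23171, 65) mod (ℚ^×)²; places V = {2, 3, 5, 13, 17, 29, 41, 47, ∞}.
(a,b)_5: α=0, u≡1; β=-1, v≡2 (mod 5); (1|5)=+1, (2|5)=-1; sign (−1)^0·+1^-1·-1^0 = +1.
(a,b)_3: α=-2, u≡1; β=-4, v≡2 (mod 3); (1|3)=+1, (2|3)=-1; sign (−1)^0·+1^-4·-1^-2 = +1.
(a,b)_13: α=2, u≡8; β=1, v≡5 (mod 13); (8|13)=-1, (5|13)=-1; sign (−1)^0·-1^1·-1^2 = -1.
(a,b)_47: α=-1, u≡9; β=0, v≡2 (mod 47); (9|47)=+1, (2|47)=+1; sign (−1)^0·+1^0·+1^-1 = +1.
(a,b)_29: α=1, u≡24; β=0, v≡28 (mod 29); (24|29)=+1, (28|29)=+1; sign (−1)^0·+1^0·+1^1 = +1.
(a,b)_41: α=2, u≡28; β=0, v≡19 (mod 41); (28|41)=-1, (19|41)=-1; sign (−1)^0·-1^0·-1^2 = +1.
(a,b)_2: α=0, β=10; u≡5, v≡1 (mod 8); ε(u)ε(v)=0·0, αω(v)=0·0, βω(u)=10·1; sum ≡ 0  ⇒  +1.
(a,b)_17: α=1, u≡12; β=0, v≡11 (mod 17); (12|17)=-1, (11|17)=-1; sign (−1)^0·-1^0·-1^1 = -1.
(a,b)_∞: sgn(-23171)=−, sgn(65)=+, so +1.
(-23171, 65 / ℚ) ramifies at {13, 17}: a division algebra.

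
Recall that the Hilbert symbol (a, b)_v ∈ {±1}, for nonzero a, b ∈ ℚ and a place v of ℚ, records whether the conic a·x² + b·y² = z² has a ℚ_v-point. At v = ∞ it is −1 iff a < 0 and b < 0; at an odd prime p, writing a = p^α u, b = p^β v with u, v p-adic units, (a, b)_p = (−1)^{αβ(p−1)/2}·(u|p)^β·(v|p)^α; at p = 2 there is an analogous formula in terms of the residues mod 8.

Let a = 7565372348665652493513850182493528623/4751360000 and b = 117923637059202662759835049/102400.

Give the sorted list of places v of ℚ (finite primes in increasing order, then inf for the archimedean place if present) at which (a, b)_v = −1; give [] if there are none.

(a, b) ≡ (5715523, 12628369) mod (ℚ^×)²; places V = {2, 3, 5, 11, 13, 17, 19, 23, 29, 31, 41, 43, ∞}.
(a,b)_17: α=2, u≡4; β=2, v≡8 (mod 17); (4|17)=+1, (8|17)=+1; sign (−1)^0·+1^2·+1^2 = +1.
(a,b)_29: α=-1, u≡3; β=1, v≡3 (mod 29); (3|29)=-1, (3|29)=-1; sign (−1)^0·-1^1·-1^-1 = +1.
(a,b)_5: α=-4, u≡3; β=-2, v≡4 (mod 5); (3|5)=-1, (4|5)=+1; sign (−1)^0·-1^-2·+1^-4 = +1.
(a,b)_19: α=1, u≡17; β=1, v≡18 (mod 19); (17|19)=+1, (18|19)=-1; sign (−1)^1·+1^1·-1^1 = +1.
(a,b)_43: α=4, u≡24; β=3, v≡21 (mod 43); (24|43)=+1, (21|43)=+1; sign (−1)^0·+1^3·+1^4 = +1.
(a,b)_13: α=6, u≡6; β=3, v≡9 (mod 13); (6|13)=-1, (9|13)=+1; sign (−1)^0·-1^3·+1^6 = -1.
(a,b)_2: α=-18, β=-12; u≡3, v≡1 (mod 8); ε(u)ε(v)=1·0, αω(v)=-18·0, βω(u)=-12·1; sum ≡ 0  ⇒  +1.
(a,b)_41: α=3, u≡28; β=3, v≡13 (mod 41); (28|41)=-1, (13|41)=-1; sign (−1)^0·-1^3·-1^3 = +1.
(a,b)_31: α=4, u≡30; β=2, v≡15 (mod 31); (30|31)=-1, (15|31)=-1; sign (−1)^0·-1^2·-1^4 = +1.
(a,b)_∞: sgn(5715523)=+, sgn(12628369)=+, so +1.
(a,b)_11: α=3, u≡2; β=2, v≡7 (mod 11); (2|11)=-1, (7|11)=-1; sign (−1)^0·-1^2·-1^3 = -1.
(a,b)_23: α=3, u≡8; β=2, v≡18 (mod 23); (8|23)=+1, (18|23)=+1; sign (−1)^0·+1^2·+1^3 = +1.
(a,b)_3: α=4, u≡1; β=0, v≡1 (mod 3); (1|3)=+1, (1|3)=+1; sign (−1)^0·+1^0·+1^4 = +1.
|Ram(5715523, 12628369)| = 2, even; anisotropic at {11, 13}.

[11, 13]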